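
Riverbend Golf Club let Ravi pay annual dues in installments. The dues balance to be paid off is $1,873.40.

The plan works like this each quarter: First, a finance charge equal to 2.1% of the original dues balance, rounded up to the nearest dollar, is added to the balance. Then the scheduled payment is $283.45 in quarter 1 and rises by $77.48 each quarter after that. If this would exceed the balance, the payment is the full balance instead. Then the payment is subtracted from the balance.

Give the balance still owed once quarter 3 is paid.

Quarter 1: $1,873.40 +$40.00 interest = $1,913.40; pay $283.45 → $1,629.95
Quarter 2: $1,629.95 +$40.00 interest = $1,669.95; pay $360.93 → $1,309.02
Quarter 3: $1,309.02 +$40.00 interest = $1,349.02; pay $438.41 → $910.61

$910.61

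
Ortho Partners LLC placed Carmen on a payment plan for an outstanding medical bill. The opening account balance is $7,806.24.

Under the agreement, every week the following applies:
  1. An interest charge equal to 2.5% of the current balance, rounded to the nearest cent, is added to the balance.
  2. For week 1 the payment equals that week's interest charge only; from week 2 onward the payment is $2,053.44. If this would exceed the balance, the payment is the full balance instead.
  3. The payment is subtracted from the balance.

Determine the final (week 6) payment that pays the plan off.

$91.93

Week 1: $7,806.24 +$195.16 interest = $8,001.40; pay $195.16 → $7,806.24
Week 2: $7,806.24 +$195.16 interest = $8,001.40; pay $2,053.44 → $5,947.96
Week 3: $5,947.96 +$148.70 interest = $6,096.66; pay $2,053.44 → $4,043.22
Week 4: $4,043.22 +$101.08 interest = $4,144.30; pay $2,053.44 → $2,090.86
Week 5: $2,090.86 +$52.27 interest = $2,143.13; pay $2,053.44 → $89.69
Week 6: $89.69 +$2.24 interest = $91.93; pay $91.93 → $0.00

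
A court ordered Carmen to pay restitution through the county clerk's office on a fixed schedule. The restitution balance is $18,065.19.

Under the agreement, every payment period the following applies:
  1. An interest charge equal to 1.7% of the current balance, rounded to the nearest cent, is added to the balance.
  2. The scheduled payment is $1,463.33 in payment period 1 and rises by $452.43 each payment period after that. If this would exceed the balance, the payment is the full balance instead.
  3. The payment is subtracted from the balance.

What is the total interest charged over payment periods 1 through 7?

$1,451.27

Payment period 1: opening $18,065.19; interest $307.11 → $18,372.30; payment $1,463.33; balance $16,908.97
Payment period 2: opening $16,908.97; interest $287.45 → $17,196.42; payment $1,915.76; balance $15,280.66
Payment period 3: opening $15,280.66; interest $259.77 → $15,540.43; payment $2,368.19; balance $13,172.24
Payment period 4: opening $13,172.24; interest $223.93 → $13,396.17; payment $2,820.62; balance $10,575.55
Payment period 5: opening $10,575.55; interest $179.78 → $10,755.33; payment $3,273.05; balance $7,482.28
Payment period 6: opening $7,482.28; interest $127.20 → $7,609.48; payment $3,725.48; balance $3,884.00
Payment period 7: opening $3,884.00; interest $66.03 → $3,950.03; payment $3,950.03; balance $0.00
Total interest: $307.11 + $287.45 + $259.77 + $223.93 + $179.78 + $127.20 + $66.03 = $1,451.27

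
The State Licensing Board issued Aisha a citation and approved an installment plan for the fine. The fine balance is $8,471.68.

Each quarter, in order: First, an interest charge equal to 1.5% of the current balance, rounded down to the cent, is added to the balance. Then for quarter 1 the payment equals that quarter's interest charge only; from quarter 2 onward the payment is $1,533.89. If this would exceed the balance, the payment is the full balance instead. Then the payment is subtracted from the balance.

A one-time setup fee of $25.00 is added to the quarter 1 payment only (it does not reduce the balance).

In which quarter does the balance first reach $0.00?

7

Quarter 1: $8,471.68 +$127.07 interest = $8,598.75; pay $127.07 (+ $25.00 fee) → $8,471.68
Quarter 2: $8,471.68 +$127.07 interest = $8,598.75; pay $1,533.89 → $7,064.86
Quarter 3: $7,064.86 +$105.97 interest = $7,170.83; pay $1,533.89 → $5,636.94
Quarter 4: $5,636.94 +$84.55 interest = $5,721.49; pay $1,533.89 → $4,187.60
Quarter 5: $4,187.60 +$62.81 interest = $4,250.41; pay $1,533.89 → $2,716.52
Quarter 6: $2,716.52 +$40.74 interest = $2,757.26; pay $1,533.89 → $1,223.37
Quarter 7: $1,223.37 +$18.35 interest = $1,241.72; pay $1,241.72 → $0.00
Balance reaches $0.00 in quarter 7.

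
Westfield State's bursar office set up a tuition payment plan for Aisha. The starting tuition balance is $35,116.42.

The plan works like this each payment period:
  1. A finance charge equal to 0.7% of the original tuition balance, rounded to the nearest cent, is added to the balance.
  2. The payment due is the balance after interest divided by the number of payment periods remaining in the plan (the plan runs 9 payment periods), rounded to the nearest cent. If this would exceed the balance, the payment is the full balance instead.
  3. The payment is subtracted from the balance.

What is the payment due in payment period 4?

Payment period 1: opening $35,116.42; interest $245.81 → $35,362.23; payment $3,929.14; balance $31,433.09
Payment period 2: opening $31,433.09; interest $245.81 → $31,678.90; payment $3,959.86; balance $27,719.04
Payment period 3: opening $27,719.04; interest $245.81 → $27,964.85; payment $3,994.98; balance $23,969.87
Payment period 4: opening $23,969.87; interest $245.81 → $24,215.68; payment $4,035.95; balance $20,179.73

$4,035.95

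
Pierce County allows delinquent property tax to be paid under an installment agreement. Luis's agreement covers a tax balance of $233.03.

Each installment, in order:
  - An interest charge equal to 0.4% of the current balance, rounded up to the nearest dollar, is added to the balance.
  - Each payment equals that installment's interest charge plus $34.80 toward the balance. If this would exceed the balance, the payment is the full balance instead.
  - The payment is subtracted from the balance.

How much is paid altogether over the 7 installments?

$240.03

# | Opening | Interest | Payment | End bal
1 | $233.03 | $1.00 | $35.80 | $198.23
2 | $198.23 | $1.00 | $35.80 | $163.43
3 | $163.43 | $1.00 | $35.80 | $128.63
4 | $128.63 | $1.00 | $35.80 | $93.83
5 | $93.83 | $1.00 | $35.80 | $59.03
6 | $59.03 | $1.00 | $35.80 | $24.23
7 | $24.23 | $1.00 | $25.23 | $0.00
Total paid: $240.03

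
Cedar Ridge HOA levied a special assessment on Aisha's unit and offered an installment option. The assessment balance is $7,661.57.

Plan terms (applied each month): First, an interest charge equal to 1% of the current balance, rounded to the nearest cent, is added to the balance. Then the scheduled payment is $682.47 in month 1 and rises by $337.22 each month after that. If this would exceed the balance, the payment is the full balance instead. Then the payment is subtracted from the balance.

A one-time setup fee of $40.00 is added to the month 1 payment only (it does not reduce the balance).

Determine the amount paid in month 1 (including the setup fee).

Month 1: opening $7,661.57; interest $76.62 → $7,738.19; payment $682.47 (+ $40.00 fee); balance $7,055.72

$722.47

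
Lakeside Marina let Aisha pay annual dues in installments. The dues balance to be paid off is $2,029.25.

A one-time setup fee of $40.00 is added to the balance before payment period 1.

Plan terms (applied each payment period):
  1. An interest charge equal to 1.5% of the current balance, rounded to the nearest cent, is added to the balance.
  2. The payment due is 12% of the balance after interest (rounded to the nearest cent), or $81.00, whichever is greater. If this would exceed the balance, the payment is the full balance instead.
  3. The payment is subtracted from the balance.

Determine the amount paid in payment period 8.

$114.32

Payment period 1: opening $2,069.25; interest $31.04 → $2,100.29; payment $252.03; balance $1,848.26
Payment period 2: opening $1,848.26; interest $27.72 → $1,875.98; payment $225.12; balance $1,650.86
Payment period 3: opening $1,650.86; interest $24.76 → $1,675.62; payment $201.07; balance $1,474.55
Payment period 4: opening $1,474.55; interest $22.12 → $1,496.67; payment $179.60; balance $1,317.07
Payment period 5: opening $1,317.07; interest $19.76 → $1,336.83; payment $160.42; balance $1,176.41
Payment period 6: opening $1,176.41; interest $17.65 → $1,194.06; payment $143.29; balance $1,050.77
Payment period 7: opening $1,050.77; interest $15.76 → $1,066.53; payment $127.98; balance $938.55
Payment period 8: opening $938.55; interest $14.08 → $952.63; payment $114.32; balance $838.31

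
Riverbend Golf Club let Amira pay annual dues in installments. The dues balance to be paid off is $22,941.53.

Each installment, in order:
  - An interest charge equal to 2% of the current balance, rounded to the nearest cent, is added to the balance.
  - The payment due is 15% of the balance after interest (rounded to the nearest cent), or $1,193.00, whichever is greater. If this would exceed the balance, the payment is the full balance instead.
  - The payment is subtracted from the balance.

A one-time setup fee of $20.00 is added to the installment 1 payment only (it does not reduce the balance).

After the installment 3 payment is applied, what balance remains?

Installment 1: opening $22,941.53; interest $458.83 → $23,400.36; payment $3,510.05 (+ $20.00 fee); balance $19,890.31
Installment 2: opening $19,890.31; interest $397.81 → $20,288.12; payment $3,043.22; balance $17,244.90
Installment 3: opening $17,244.90; interest $344.90 → $17,589.80; payment $2,638.47; balance $14,951.33

$14,951.33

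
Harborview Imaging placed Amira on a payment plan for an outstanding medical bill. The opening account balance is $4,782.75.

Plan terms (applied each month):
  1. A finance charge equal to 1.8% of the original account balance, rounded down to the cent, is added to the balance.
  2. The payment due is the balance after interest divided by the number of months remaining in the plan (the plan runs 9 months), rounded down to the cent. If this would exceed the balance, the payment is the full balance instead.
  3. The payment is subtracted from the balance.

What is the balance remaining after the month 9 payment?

Month 1: $4,782.75 +$86.08 interest = $4,868.83; pay $540.98 → $4,327.85
Month 2: $4,327.85 +$86.08 interest = $4,413.93; pay $551.74 → $3,862.19
Month 3: $3,862.19 +$86.08 interest = $3,948.27; pay $564.03 → $3,384.24
Month 4: $3,384.24 +$86.08 interest = $3,470.32; pay $578.38 → $2,891.94
Month 5: $2,891.94 +$86.08 interest = $2,978.02; pay $595.60 → $2,382.42
Month 6: $2,382.42 +$86.08 interest = $2,468.50; pay $617.12 → $1,851.38
Month 7: $1,851.38 +$86.08 interest = $1,937.46; pay $645.82 → $1,291.64
Month 8: $1,291.64 +$86.08 interest = $1,377.72; pay $688.86 → $688.86
Month 9: $688.86 +$86.08 interest = $774.94; pay $774.94 → $0.00

$0.00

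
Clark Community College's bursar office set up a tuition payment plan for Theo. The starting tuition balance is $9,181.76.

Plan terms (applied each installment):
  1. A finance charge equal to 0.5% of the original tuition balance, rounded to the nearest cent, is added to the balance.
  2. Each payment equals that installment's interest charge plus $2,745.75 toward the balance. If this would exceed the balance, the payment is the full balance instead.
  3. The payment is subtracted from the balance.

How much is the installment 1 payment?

$2,791.66

Installment 1: $9,181.76 +$45.91 interest = $9,227.67; pay $2,791.66 → $6,436.01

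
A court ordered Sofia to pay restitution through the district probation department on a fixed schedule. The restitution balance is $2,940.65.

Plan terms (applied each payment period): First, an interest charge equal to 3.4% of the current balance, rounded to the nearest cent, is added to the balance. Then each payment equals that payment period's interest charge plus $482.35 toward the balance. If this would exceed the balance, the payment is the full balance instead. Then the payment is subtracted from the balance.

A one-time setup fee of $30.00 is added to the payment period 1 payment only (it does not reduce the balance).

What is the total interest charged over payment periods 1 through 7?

Payment period 1: opening $2,940.65; interest $99.98 → $3,040.63; payment $582.33 (+ $30.00 fee); balance $2,458.30
Payment period 2: opening $2,458.30; interest $83.58 → $2,541.88; payment $565.93; balance $1,975.95
Payment period 3: opening $1,975.95; interest $67.18 → $2,043.13; payment $549.53; balance $1,493.60
Payment period 4: opening $1,493.60; interest $50.78 → $1,544.38; payment $533.13; balance $1,011.25
Payment period 5: opening $1,011.25; interest $34.38 → $1,045.63; payment $516.73; balance $528.90
Payment period 6: opening $528.90; interest $17.98 → $546.88; payment $500.33; balance $46.55
Payment period 7: opening $46.55; interest $1.58 → $48.13; payment $48.13; balance $0.00
Total interest: $99.98 + $83.58 + $67.18 + $50.78 + $34.38 + $17.98 + $1.58 = $355.46

$355.46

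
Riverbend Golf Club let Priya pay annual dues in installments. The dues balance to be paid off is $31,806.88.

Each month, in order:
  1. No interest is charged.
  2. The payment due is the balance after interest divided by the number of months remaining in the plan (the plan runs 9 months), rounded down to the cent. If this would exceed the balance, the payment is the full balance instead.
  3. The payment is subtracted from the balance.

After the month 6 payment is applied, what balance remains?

# | Opening | Payment | End bal
1 | $31,806.88 | $3,534.09 | $28,272.79
2 | $28,272.79 | $3,534.09 | $24,738.70
3 | $24,738.70 | $3,534.10 | $21,204.60
4 | $21,204.60 | $3,534.10 | $17,670.50
5 | $17,670.50 | $3,534.10 | $14,136.40
6 | $14,136.40 | $3,534.10 | $10,602.30

$10,602.30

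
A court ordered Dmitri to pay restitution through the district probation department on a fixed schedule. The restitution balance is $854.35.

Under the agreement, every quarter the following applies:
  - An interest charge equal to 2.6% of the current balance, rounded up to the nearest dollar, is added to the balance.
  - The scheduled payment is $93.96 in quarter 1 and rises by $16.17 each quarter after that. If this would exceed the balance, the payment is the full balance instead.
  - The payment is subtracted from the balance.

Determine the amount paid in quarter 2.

$110.13

Quarter 1: $854.35 +$23.00 interest = $877.35; pay $93.96 → $783.39
Quarter 2: $783.39 +$21.00 interest = $804.39; pay $110.13 → $694.26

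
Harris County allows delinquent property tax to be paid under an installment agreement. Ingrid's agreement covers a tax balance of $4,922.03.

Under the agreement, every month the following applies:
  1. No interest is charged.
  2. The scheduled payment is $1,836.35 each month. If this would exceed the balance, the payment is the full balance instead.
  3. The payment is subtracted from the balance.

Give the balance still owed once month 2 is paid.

$1,249.33

Month 1: opening $4,922.03; payment $1,836.35; balance $3,085.68
Month 2: opening $3,085.68; payment $1,836.35; balance $1,249.33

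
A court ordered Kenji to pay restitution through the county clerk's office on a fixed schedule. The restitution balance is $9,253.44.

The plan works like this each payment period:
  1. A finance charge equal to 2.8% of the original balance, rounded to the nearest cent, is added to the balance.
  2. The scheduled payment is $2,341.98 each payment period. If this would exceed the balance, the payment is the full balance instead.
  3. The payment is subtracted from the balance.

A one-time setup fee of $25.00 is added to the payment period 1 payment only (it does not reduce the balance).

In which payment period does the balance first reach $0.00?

Payment period 1: opening $9,253.44; interest $259.10 → $9,512.54; payment $2,341.98 (+ $25.00 fee); balance $7,170.56
Payment period 2: opening $7,170.56; interest $259.10 → $7,429.66; payment $2,341.98; balance $5,087.68
Payment period 3: opening $5,087.68; interest $259.10 → $5,346.78; payment $2,341.98; balance $3,004.80
Payment period 4: opening $3,004.80; interest $259.10 → $3,263.90; payment $2,341.98; balance $921.92
Payment period 5: opening $921.92; interest $259.10 → $1,181.02; payment $1,181.02; balance $0.00
Balance reaches $0.00 in payment period 5.

5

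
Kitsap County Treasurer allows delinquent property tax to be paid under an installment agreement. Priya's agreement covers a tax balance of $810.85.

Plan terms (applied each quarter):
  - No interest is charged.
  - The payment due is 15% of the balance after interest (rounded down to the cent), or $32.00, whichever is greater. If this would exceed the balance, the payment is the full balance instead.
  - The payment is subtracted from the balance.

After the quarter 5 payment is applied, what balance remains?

Quarter 1: $810.85 − $121.62 → $689.23
Quarter 2: $689.23 − $103.38 → $585.85
Quarter 3: $585.85 − $87.87 → $497.98
Quarter 4: $497.98 − $74.69 → $423.29
Quarter 5: $423.29 − $63.49 → $359.80

$359.80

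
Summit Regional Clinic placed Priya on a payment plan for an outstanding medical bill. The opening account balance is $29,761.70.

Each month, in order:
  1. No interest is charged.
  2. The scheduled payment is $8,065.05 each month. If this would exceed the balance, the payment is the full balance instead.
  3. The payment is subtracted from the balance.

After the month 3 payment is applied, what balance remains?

# | Opening | Payment | End bal
1 | $29,761.70 | $8,065.05 | $21,696.65
2 | $21,696.65 | $8,065.05 | $13,631.60
3 | $13,631.60 | $8,065.05 | $5,566.55

$5,566.55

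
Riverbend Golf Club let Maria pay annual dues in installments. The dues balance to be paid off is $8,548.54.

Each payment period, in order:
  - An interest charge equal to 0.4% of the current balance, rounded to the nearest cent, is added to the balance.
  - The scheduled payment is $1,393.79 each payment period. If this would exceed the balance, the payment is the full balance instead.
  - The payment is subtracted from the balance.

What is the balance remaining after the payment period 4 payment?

$3,077.44

Payment period 1: $8,548.54 +$34.19 interest = $8,582.73; pay $1,393.79 → $7,188.94
Payment period 2: $7,188.94 +$28.76 interest = $7,217.70; pay $1,393.79 → $5,823.91
Payment period 3: $5,823.91 +$23.30 interest = $5,847.21; pay $1,393.79 → $4,453.42
Payment period 4: $4,453.42 +$17.81 interest = $4,471.23; pay $1,393.79 → $3,077.44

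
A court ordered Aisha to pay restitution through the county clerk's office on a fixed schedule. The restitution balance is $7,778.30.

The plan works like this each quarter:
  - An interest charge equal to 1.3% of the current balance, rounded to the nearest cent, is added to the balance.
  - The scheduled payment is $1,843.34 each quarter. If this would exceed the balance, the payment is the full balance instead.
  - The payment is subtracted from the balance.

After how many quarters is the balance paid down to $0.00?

Quarter 1: $7,778.30 +$101.12 interest = $7,879.42; pay $1,843.34 → $6,036.08
Quarter 2: $6,036.08 +$78.47 interest = $6,114.55; pay $1,843.34 → $4,271.21
Quarter 3: $4,271.21 +$55.53 interest = $4,326.74; pay $1,843.34 → $2,483.40
Quarter 4: $2,483.40 +$32.28 interest = $2,515.68; pay $1,843.34 → $672.34
Quarter 5: $672.34 +$8.74 interest = $681.08; pay $681.08 → $0.00
Balance reaches $0.00 in quarter 5.

5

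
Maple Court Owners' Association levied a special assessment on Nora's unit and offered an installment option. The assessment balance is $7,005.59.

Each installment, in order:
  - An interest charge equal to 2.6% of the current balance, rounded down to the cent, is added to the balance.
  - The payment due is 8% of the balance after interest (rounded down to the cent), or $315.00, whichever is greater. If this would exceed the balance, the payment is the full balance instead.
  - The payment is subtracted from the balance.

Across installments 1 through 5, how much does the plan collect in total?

Installment 1: $7,005.59 +$182.14 interest = $7,187.73; pay $575.01 → $6,612.72
Installment 2: $6,612.72 +$171.93 interest = $6,784.65; pay $542.77 → $6,241.88
Installment 3: $6,241.88 +$162.28 interest = $6,404.16; pay $512.33 → $5,891.83
Installment 4: $5,891.83 +$153.18 interest = $6,045.01; pay $483.60 → $5,561.41
Installment 5: $5,561.41 +$144.59 interest = $5,706.00; pay $456.48 → $5,249.52
Total paid: $2,570.19

$2,570.19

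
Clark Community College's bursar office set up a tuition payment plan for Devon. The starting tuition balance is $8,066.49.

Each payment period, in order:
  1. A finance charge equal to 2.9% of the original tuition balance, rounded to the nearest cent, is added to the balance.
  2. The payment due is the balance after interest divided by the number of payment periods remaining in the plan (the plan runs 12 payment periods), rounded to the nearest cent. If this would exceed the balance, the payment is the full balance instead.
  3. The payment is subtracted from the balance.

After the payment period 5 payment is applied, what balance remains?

Payment period 1: $8,066.49 +$233.93 interest = $8,300.42; pay $691.70 → $7,608.72
Payment period 2: $7,608.72 +$233.93 interest = $7,842.65; pay $712.97 → $7,129.68
Payment period 3: $7,129.68 +$233.93 interest = $7,363.61; pay $736.36 → $6,627.25
Payment period 4: $6,627.25 +$233.93 interest = $6,861.18; pay $762.35 → $6,098.83
Payment period 5: $6,098.83 +$233.93 interest = $6,332.76; pay $791.60 → $5,541.16

$5,541.16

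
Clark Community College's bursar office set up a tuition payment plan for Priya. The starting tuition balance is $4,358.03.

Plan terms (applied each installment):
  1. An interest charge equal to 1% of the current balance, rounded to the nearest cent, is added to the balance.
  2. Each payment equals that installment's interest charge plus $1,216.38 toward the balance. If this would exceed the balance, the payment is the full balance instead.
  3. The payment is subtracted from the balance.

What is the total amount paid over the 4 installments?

# | Opening | Interest | Payment | End bal
1 | $4,358.03 | $43.58 | $1,259.96 | $3,141.65
2 | $3,141.65 | $31.42 | $1,247.80 | $1,925.27
3 | $1,925.27 | $19.25 | $1,235.63 | $708.89
4 | $708.89 | $7.09 | $715.98 | $0.00
Total paid: $4,459.37

$4,459.37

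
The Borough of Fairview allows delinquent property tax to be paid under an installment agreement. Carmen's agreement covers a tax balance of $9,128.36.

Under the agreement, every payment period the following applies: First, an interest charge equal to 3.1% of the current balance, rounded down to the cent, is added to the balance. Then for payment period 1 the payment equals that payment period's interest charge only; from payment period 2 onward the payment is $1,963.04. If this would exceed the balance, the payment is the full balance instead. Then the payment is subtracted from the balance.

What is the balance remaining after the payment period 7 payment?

$0.00

# | Opening | Interest | Payment | End bal
1 | $9,128.36 | $282.97 | $282.97 | $9,128.36
2 | $9,128.36 | $282.97 | $1,963.04 | $7,448.29
3 | $7,448.29 | $230.89 | $1,963.04 | $5,716.14
4 | $5,716.14 | $177.20 | $1,963.04 | $3,930.30
5 | $3,930.30 | $121.83 | $1,963.04 | $2,089.09
6 | $2,089.09 | $64.76 | $1,963.04 | $190.81
7 | $190.81 | $5.91 | $196.72 | $0.00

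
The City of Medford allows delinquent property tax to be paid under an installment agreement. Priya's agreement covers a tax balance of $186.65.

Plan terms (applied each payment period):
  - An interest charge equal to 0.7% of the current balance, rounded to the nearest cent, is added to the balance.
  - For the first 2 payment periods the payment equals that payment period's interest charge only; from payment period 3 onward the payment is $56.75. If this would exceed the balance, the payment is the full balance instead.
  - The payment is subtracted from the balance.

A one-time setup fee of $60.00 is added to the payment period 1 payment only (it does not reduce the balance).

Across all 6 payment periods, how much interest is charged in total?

$5.51

# | Opening | Interest | Payment | Fee | End bal
1 | $186.65 | $1.31 | $1.31 | $60.00 | $186.65
2 | $186.65 | $1.31 | $1.31 | — | $186.65
3 | $186.65 | $1.31 | $56.75 | — | $131.21
4 | $131.21 | $0.92 | $56.75 | — | $75.38
5 | $75.38 | $0.53 | $56.75 | — | $19.16
6 | $19.16 | $0.13 | $19.29 | — | $0.00
Total interest: $1.31 + $1.31 + $1.31 + $0.92 + $0.53 + $0.13 = $5.51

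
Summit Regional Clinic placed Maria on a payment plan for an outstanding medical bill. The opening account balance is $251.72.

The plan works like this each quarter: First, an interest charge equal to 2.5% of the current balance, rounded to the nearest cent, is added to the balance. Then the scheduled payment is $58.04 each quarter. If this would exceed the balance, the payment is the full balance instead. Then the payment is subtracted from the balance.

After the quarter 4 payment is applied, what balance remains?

# | Opening | Interest | Payment | End bal
1 | $251.72 | $6.29 | $58.04 | $199.97
2 | $199.97 | $5.00 | $58.04 | $146.93
3 | $146.93 | $3.67 | $58.04 | $92.56
4 | $92.56 | $2.31 | $58.04 | $36.83

$36.83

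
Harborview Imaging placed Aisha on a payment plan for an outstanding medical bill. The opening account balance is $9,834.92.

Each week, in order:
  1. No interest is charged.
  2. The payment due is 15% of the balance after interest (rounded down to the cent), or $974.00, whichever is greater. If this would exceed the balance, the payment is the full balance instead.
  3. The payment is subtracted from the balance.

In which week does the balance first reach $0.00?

Week 1: opening $9,834.92; payment $1,475.23; balance $8,359.69
Week 2: opening $8,359.69; payment $1,253.95; balance $7,105.74
Week 3: opening $7,105.74; payment $1,065.86; balance $6,039.88
Week 4: opening $6,039.88; payment $974.00; balance $5,065.88
Week 5: opening $5,065.88; payment $974.00; balance $4,091.88
Week 6: opening $4,091.88; payment $974.00; balance $3,117.88
Week 7: opening $3,117.88; payment $974.00; balance $2,143.88
Week 8: opening $2,143.88; payment $974.00; balance $1,169.88
Week 9: opening $1,169.88; payment $974.00; balance $195.88
Week 10: opening $195.88; payment $195.88; balance $0.00
Balance reaches $0.00 in week 10.

10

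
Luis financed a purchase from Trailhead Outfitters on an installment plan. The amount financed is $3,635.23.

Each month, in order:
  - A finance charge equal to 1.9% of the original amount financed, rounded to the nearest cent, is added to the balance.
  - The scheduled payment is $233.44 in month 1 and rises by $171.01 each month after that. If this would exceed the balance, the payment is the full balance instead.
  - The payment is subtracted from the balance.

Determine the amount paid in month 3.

Month 1: $3,635.23 +$69.07 interest = $3,704.30; pay $233.44 → $3,470.86
Month 2: $3,470.86 +$69.07 interest = $3,539.93; pay $404.45 → $3,135.48
Month 3: $3,135.48 +$69.07 interest = $3,204.55; pay $575.46 → $2,629.09

$575.46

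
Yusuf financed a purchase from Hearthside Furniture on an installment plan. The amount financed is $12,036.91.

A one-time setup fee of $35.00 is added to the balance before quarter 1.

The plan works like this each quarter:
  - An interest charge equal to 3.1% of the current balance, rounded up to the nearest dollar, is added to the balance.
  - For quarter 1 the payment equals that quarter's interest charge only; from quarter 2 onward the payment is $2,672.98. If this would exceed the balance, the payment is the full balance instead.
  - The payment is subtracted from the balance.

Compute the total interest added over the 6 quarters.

$1,513.00

Quarter 1: opening $12,071.91; interest $375.00 → $12,446.91; payment $375.00; balance $12,071.91
Quarter 2: opening $12,071.91; interest $375.00 → $12,446.91; payment $2,672.98; balance $9,773.93
Quarter 3: opening $9,773.93; interest $303.00 → $10,076.93; payment $2,672.98; balance $7,403.95
Quarter 4: opening $7,403.95; interest $230.00 → $7,633.95; payment $2,672.98; balance $4,960.97
Quarter 5: opening $4,960.97; interest $154.00 → $5,114.97; payment $2,672.98; balance $2,441.99
Quarter 6: opening $2,441.99; interest $76.00 → $2,517.99; payment $2,517.99; balance $0.00
Total interest: $375.00 + $375.00 + $303.00 + $230.00 + $154.00 + $76.00 = $1,513.00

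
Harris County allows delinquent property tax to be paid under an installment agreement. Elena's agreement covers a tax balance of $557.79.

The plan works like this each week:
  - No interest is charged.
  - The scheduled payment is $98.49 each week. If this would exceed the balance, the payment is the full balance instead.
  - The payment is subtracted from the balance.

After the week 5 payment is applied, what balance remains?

$65.34

# | Opening | Payment | End bal
1 | $557.79 | $98.49 | $459.30
2 | $459.30 | $98.49 | $360.81
3 | $360.81 | $98.49 | $262.32
4 | $262.32 | $98.49 | $163.83
5 | $163.83 | $98.49 | $65.34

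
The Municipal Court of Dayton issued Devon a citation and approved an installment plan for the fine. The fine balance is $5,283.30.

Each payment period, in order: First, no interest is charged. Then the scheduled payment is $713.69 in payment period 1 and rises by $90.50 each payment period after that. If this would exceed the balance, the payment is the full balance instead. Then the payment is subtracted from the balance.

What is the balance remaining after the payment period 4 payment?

$1,885.54

Payment period 1: $5,283.30 − $713.69 → $4,569.61
Payment period 2: $4,569.61 − $804.19 → $3,765.42
Payment period 3: $3,765.42 − $894.69 → $2,870.73
Payment period 4: $2,870.73 − $985.19 → $1,885.54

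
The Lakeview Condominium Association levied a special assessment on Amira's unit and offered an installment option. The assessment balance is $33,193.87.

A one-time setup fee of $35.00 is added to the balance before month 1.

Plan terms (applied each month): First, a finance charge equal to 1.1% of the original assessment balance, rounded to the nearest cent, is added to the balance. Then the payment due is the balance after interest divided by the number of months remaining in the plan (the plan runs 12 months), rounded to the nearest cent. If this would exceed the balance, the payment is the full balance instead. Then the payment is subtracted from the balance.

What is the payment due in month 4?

$2,909.78

Month 1: opening $33,228.87; interest $365.13 → $33,594.00; payment $2,799.50; balance $30,794.50
Month 2: opening $30,794.50; interest $365.13 → $31,159.63; payment $2,832.69; balance $28,326.94
Month 3: opening $28,326.94; interest $365.13 → $28,692.07; payment $2,869.21; balance $25,822.86
Month 4: opening $25,822.86; interest $365.13 → $26,187.99; payment $2,909.78; balance $23,278.21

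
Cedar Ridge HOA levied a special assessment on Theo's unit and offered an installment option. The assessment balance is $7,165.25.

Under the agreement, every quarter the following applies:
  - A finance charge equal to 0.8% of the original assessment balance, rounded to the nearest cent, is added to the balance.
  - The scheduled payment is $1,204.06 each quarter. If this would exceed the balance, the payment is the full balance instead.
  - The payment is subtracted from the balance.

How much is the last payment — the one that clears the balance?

$342.13

Quarter 1: $7,165.25 +$57.32 interest = $7,222.57; pay $1,204.06 → $6,018.51
Quarter 2: $6,018.51 +$57.32 interest = $6,075.83; pay $1,204.06 → $4,871.77
Quarter 3: $4,871.77 +$57.32 interest = $4,929.09; pay $1,204.06 → $3,725.03
Quarter 4: $3,725.03 +$57.32 interest = $3,782.35; pay $1,204.06 → $2,578.29
Quarter 5: $2,578.29 +$57.32 interest = $2,635.61; pay $1,204.06 → $1,431.55
Quarter 6: $1,431.55 +$57.32 interest = $1,488.87; pay $1,204.06 → $284.81
Quarter 7: $284.81 +$57.32 interest = $342.13; pay $342.13 → $0.00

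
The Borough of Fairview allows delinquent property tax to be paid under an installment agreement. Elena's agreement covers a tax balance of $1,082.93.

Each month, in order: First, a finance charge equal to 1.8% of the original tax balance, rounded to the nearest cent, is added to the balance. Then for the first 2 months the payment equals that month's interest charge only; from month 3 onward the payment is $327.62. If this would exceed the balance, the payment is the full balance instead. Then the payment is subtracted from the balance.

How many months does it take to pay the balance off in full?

Month 1: opening $1,082.93; interest $19.49 → $1,102.42; payment $19.49; balance $1,082.93
Month 2: opening $1,082.93; interest $19.49 → $1,102.42; payment $19.49; balance $1,082.93
Month 3: opening $1,082.93; interest $19.49 → $1,102.42; payment $327.62; balance $774.80
Month 4: opening $774.80; interest $19.49 → $794.29; payment $327.62; balance $466.67
Month 5: opening $466.67; interest $19.49 → $486.16; payment $327.62; balance $158.54
Month 6: opening $158.54; interest $19.49 → $178.03; payment $178.03; balance $0.00
Balance reaches $0.00 in month 6.

6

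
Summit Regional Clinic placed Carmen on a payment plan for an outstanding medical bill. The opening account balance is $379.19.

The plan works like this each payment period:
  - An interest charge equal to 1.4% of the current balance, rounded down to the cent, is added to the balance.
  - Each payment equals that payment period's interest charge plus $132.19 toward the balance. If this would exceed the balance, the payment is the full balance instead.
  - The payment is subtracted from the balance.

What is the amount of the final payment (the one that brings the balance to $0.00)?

$116.41

Payment period 1: opening $379.19; interest $5.30 → $384.49; payment $137.49; balance $247.00
Payment period 2: opening $247.00; interest $3.45 → $250.45; payment $135.64; balance $114.81
Payment period 3: opening $114.81; interest $1.60 → $116.41; payment $116.41; balance $0.00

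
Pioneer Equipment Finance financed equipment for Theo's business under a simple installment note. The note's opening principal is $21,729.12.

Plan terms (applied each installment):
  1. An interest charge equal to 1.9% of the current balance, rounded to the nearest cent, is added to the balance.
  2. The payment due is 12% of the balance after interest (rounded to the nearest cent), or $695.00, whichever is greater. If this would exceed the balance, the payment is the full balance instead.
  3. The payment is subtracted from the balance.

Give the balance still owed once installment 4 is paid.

Installment 1: $21,729.12 +$412.85 interest = $22,141.97; pay $2,657.04 → $19,484.93
Installment 2: $19,484.93 +$370.21 interest = $19,855.14; pay $2,382.62 → $17,472.52
Installment 3: $17,472.52 +$331.98 interest = $17,804.50; pay $2,136.54 → $15,667.96
Installment 4: $15,667.96 +$297.69 interest = $15,965.65; pay $1,915.88 → $14,049.77

$14,049.77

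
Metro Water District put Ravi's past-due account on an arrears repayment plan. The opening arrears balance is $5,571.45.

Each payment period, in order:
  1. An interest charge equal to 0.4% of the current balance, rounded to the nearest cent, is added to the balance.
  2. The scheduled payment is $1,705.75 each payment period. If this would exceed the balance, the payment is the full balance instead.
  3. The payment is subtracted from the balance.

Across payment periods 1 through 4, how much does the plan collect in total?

$5,620.08

# | Opening | Interest | Payment | End bal
1 | $5,571.45 | $22.29 | $1,705.75 | $3,887.99
2 | $3,887.99 | $15.55 | $1,705.75 | $2,197.79
3 | $2,197.79 | $8.79 | $1,705.75 | $500.83
4 | $500.83 | $2.00 | $502.83 | $0.00
Total paid: $5,620.08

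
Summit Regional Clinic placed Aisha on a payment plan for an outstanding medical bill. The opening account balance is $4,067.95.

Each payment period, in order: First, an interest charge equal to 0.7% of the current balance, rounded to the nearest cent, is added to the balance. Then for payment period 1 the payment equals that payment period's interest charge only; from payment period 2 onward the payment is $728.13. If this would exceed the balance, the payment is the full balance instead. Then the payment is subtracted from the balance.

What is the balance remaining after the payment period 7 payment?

# | Opening | Interest | Payment | End bal
1 | $4,067.95 | $28.48 | $28.48 | $4,067.95
2 | $4,067.95 | $28.48 | $728.13 | $3,368.30
3 | $3,368.30 | $23.58 | $728.13 | $2,663.75
4 | $2,663.75 | $18.65 | $728.13 | $1,954.27
5 | $1,954.27 | $13.68 | $728.13 | $1,239.82
6 | $1,239.82 | $8.68 | $728.13 | $520.37
7 | $520.37 | $3.64 | $524.01 | $0.00

$0.00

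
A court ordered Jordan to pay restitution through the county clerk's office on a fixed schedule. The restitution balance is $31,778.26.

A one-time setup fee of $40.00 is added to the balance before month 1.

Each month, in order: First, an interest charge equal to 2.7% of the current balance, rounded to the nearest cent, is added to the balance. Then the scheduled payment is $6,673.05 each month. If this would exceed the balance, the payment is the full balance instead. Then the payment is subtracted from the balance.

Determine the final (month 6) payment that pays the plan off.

Month 1: opening $31,818.26; interest $859.09 → $32,677.35; payment $6,673.05; balance $26,004.30
Month 2: opening $26,004.30; interest $702.12 → $26,706.42; payment $6,673.05; balance $20,033.37
Month 3: opening $20,033.37; interest $540.90 → $20,574.27; payment $6,673.05; balance $13,901.22
Month 4: opening $13,901.22; interest $375.33 → $14,276.55; payment $6,673.05; balance $7,603.50
Month 5: opening $7,603.50; interest $205.29 → $7,808.79; payment $6,673.05; balance $1,135.74
Month 6: opening $1,135.74; interest $30.66 → $1,166.40; payment $1,166.40; balance $0.00

$1,166.40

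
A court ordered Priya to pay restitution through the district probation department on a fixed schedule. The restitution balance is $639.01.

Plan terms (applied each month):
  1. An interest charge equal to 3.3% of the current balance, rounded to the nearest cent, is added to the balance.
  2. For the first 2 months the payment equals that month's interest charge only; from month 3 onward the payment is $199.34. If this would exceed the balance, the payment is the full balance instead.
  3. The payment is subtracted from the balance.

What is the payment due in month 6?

Month 1: $639.01 +$21.09 interest = $660.10; pay $21.09 → $639.01
Month 2: $639.01 +$21.09 interest = $660.10; pay $21.09 → $639.01
Month 3: $639.01 +$21.09 interest = $660.10; pay $199.34 → $460.76
Month 4: $460.76 +$15.21 interest = $475.97; pay $199.34 → $276.63
Month 5: $276.63 +$9.13 interest = $285.76; pay $199.34 → $86.42
Month 6: $86.42 +$2.85 interest = $89.27; pay $89.27 → $0.00

$89.27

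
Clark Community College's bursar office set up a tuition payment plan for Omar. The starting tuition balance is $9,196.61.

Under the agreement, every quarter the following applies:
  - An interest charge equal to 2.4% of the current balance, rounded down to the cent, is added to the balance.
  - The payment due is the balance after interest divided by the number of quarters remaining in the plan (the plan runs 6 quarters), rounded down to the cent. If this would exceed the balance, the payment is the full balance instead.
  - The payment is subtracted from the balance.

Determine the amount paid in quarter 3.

# | Opening | Interest | Payment | End bal
1 | $9,196.61 | $220.71 | $1,569.55 | $7,847.77
2 | $7,847.77 | $188.34 | $1,607.22 | $6,428.89
3 | $6,428.89 | $154.29 | $1,645.79 | $4,937.39

$1,645.79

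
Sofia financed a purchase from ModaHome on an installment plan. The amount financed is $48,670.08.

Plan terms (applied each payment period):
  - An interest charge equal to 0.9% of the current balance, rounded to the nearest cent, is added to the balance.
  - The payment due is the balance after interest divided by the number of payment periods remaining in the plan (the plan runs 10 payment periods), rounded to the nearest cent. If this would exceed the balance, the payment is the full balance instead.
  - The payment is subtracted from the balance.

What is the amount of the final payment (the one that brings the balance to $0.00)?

$5,323.21

Payment period 1: $48,670.08 +$438.03 interest = $49,108.11; pay $4,910.81 → $44,197.30
Payment period 2: $44,197.30 +$397.78 interest = $44,595.08; pay $4,955.01 → $39,640.07
Payment period 3: $39,640.07 +$356.76 interest = $39,996.83; pay $4,999.60 → $34,997.23
Payment period 4: $34,997.23 +$314.98 interest = $35,312.21; pay $5,044.60 → $30,267.61
Payment period 5: $30,267.61 +$272.41 interest = $30,540.02; pay $5,090.00 → $25,450.02
Payment period 6: $25,450.02 +$229.05 interest = $25,679.07; pay $5,135.81 → $20,543.26
Payment period 7: $20,543.26 +$184.89 interest = $20,728.15; pay $5,182.04 → $15,546.11
Payment period 8: $15,546.11 +$139.91 interest = $15,686.02; pay $5,228.67 → $10,457.35
Payment period 9: $10,457.35 +$94.12 interest = $10,551.47; pay $5,275.74 → $5,275.73
Payment period 10: $5,275.73 +$47.48 interest = $5,323.21; pay $5,323.21 → $0.00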